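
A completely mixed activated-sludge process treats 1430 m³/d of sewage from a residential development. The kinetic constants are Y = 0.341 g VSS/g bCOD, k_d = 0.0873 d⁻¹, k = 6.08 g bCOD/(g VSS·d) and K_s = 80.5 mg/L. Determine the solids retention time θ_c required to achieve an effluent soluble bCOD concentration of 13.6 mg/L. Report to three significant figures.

θ_c ≈ 4.71 d

At the target effluent, Y k S/(K_s+S) = 0.341×6.08×13.6/94.10 = 0.2996 d⁻¹.
Then 1/θ_c = μ − k_d = 0.2996 − 0.0873 = 0.2123 d⁻¹, giving θ_c = 4.709 d.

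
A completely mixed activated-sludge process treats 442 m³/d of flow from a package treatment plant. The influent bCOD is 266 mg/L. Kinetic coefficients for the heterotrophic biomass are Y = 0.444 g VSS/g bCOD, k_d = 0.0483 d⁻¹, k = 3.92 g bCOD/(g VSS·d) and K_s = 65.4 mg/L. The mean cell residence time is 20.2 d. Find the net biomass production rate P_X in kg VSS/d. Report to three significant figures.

P_X ≈ 26.0 kg VSS/d

Effluent substrate depends only on kinetics and SRT: S = K_s(1 + k_d θ_c) / [θ_c(Yk − k_d) − 1] = 65.4 × (1 + 0.0483 × 20.2) / [20.2 × (0.444 × 3.92 − 0.0483) − 1] = 129.2 / 33.18 = 3.894 mg/L.
The observed yield is Y_obs = Y/(1 + k_d·θ_c) = 0.444 / (1 + 0.0483 × 20.2) = 0.444 / 1.976 = 0.2247 g VSS per g bCOD removed.
Q·(S₀ − S) = 442 × (266 − 3.89) × 10⁻³ = 115.9 kg/d removed.
Biomass produced: P_X = Y_obs·Q·ΔS = 0.2247 × 115.9 ≈ 26.04 kg VSS/d.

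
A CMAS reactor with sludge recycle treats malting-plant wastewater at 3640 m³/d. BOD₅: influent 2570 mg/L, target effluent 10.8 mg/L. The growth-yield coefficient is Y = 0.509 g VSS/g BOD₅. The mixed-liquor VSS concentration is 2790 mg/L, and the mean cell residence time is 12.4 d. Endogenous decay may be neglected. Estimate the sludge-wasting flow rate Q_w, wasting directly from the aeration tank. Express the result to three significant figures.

Q_w ≈ 1700 m³/d

V·X = Y·Q·ΔS·θ_c gives V = 0.509 × 3640 × (2570 − 10.8) × 12.4 / 2790 = 21074 m³.
Wasting from the aeration tank: Q_w = V / θ_c = 21074 / 12.4 = 1699 m³/d.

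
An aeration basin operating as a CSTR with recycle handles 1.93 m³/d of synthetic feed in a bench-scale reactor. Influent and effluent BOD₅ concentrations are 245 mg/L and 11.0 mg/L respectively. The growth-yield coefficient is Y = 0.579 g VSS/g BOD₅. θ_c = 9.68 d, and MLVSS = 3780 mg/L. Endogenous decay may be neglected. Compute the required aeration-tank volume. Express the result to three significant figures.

V ≈ 0.670 m³

V·X = Y·Q·ΔS·θ_c gives V = 0.579 × 1.93 × (245 − 11.0) × 9.68 / 3780 = 0.6696 m³.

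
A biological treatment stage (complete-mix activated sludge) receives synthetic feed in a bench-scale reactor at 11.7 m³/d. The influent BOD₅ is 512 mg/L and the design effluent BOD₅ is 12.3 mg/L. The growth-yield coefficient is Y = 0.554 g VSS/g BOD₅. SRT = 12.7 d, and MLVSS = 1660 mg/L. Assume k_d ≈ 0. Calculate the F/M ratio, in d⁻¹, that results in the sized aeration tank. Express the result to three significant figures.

With k_d = 0 the design equation reduces to V = Y Q (S₀−S) θ_c / X = 0.554 × 11.7 × (512 − 12.3) × 12.7 / 1660 = 24.78 m³.
F/M = Q·S₀ / (V·X) = 11.7 × 512 / (24.78 × 1660) = 0.1456 g BOD₅·(g VSS·d)⁻¹.

F/M ≈ 0.146 d⁻¹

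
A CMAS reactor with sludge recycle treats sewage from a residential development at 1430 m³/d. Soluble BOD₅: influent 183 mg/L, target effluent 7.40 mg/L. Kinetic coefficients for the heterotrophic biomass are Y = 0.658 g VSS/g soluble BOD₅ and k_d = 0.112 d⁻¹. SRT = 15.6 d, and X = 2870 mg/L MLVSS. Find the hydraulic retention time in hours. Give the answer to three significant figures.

Steady-state biomass mass balance: V·X·(1 + k_d·θ_c) = Y·Q·(S₀ − S)·θ_c, so V = 0.658 × 1430 × (183 − 7.40) × 15.6 / [2870 × (1 + 0.112 × 15.6)] = 2.58×10^6 / 7884 = 326.9 m³.
HRT = V/Q = 326.9 m³ / 1430 m³·d⁻¹ = 0.2286 d × 24 = 5.487 h.

τ ≈ 5.49 h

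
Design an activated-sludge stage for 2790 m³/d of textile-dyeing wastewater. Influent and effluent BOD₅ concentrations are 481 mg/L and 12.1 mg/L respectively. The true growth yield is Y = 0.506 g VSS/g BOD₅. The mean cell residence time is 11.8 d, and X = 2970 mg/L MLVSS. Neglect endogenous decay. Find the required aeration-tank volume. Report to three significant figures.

V ≈ 2630 m³

With k_d = 0 the design equation reduces to V = Y Q (S₀−S) θ_c / X = 0.506 × 2790 × (481 − 12.1) × 11.8 / 2970 = 2630 m³.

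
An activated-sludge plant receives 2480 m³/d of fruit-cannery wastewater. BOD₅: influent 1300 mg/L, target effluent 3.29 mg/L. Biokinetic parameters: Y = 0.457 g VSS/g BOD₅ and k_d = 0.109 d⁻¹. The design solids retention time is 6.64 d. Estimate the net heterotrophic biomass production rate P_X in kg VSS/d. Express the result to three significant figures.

The observed yield is Y_obs = Y/(1 + k_d·θ_c) = 0.457 / (1 + 0.109 × 6.64) = 0.457 / 1.724 = 0.2651 g VSS per g BOD₅ removed.
Q·(S₀ − S) = 2480 × (1300 − 3.29) × 10⁻³ = 3216 kg/d removed.
P_X = Y_obs · Q(S₀ − S) = 0.2651 × 3216 = 852.6 kg VSS/d.

P_X ≈ 853 kg VSS/d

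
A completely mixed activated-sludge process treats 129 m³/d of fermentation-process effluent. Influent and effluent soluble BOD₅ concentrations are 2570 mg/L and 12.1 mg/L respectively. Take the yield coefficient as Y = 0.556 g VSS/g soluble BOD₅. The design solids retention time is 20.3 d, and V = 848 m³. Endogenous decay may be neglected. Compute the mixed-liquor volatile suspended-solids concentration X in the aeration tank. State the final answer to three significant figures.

X ≈ 4390 mg/L

X = Y·Q·ΔS·θ_c / V = 0.556 × 129 × (2570 − 12.1) × 20.3 / 848 = 4392 mg/L.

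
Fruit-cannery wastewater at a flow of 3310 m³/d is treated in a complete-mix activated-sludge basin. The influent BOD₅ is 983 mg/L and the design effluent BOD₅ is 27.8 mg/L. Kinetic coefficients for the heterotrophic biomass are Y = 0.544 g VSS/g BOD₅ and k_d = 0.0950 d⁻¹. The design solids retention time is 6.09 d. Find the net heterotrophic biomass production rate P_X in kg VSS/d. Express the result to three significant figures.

P_X ≈ 1090 kg VSS/d

The observed yield is Y_obs = Y/(1 + k_d·θ_c) = 0.544 / (1 + 0.0950 × 6.09) = 0.544 / 1.579 = 0.3446 g VSS per g BOD₅ removed.
Substrate removed = Q·(S₀ − S) = 3310 m³/d × (983 − 27.8) g/m³ = 3.16×10^6 g/d = 3162 kg/d.
Net biomass production P_X = Y_obs × Q·(S₀ − S) = 0.3446 × 3162 = 1090 kg VSS/d.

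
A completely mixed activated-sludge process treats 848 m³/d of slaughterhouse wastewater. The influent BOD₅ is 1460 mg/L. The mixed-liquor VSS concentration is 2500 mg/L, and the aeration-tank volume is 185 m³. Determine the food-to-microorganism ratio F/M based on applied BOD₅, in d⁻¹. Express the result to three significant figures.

F/M = Q·S₀ / (V·X) = 848 × 1460 / (185.0 × 2500) = 2.677 g BOD₅·(g VSS·d)⁻¹.

F/M ≈ 2.68 d⁻¹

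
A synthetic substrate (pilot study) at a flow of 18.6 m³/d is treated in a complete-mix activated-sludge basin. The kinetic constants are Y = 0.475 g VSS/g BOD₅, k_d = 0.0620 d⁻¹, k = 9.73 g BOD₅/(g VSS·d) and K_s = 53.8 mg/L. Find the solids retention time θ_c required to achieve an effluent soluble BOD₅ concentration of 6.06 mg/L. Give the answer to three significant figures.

θ_c ≈ 2.46 d

At the target effluent, Y k S/(K_s+S) = 0.475×9.73×6.06/59.86 = 0.4679 d⁻¹.
θ_c = 1/(μ − k_d) = 1/(0.4679 − 0.0620) = 1/0.4059 = 2.464 d.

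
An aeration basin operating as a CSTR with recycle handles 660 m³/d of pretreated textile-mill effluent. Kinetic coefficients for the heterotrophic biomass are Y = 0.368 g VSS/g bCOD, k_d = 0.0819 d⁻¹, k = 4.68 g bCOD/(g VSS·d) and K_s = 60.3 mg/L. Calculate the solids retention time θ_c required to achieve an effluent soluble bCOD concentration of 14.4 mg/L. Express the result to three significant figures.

θ_c ≈ 4.00 d

From 1/θ_c = Y·k·S/(K_s + S) − k_d: Y·k·S/(K_s+S) = 0.368 × 4.68 × 14.4 / (60.3 + 14.4) = 0.3320 d⁻¹.
Then 1/θ_c = μ − k_d = 0.3320 − 0.0819 = 0.2501 d⁻¹, giving θ_c = 3.998 d.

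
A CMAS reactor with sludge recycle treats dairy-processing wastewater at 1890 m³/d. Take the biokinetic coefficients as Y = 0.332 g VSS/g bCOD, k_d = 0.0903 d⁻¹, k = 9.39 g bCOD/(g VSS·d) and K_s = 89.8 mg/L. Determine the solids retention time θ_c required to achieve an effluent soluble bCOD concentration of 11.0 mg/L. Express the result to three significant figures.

θ_c ≈ 4.00 d

At the target effluent, Y k S/(K_s+S) = 0.332×9.39×11.0/100.8 = 0.3402 d⁻¹.
Then 1/θ_c = μ − k_d = 0.3402 − 0.0903 = 0.2499 d⁻¹, giving θ_c = 4.002 d.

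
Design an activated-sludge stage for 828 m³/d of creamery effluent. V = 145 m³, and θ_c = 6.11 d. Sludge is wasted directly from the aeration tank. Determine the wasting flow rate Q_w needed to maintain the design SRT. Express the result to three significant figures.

With mixed-liquor wasting, θ_c = V/Q_w, so Q_w = V/θ_c = 145.0/6.11 = 23.73 m³/d.

Q_w ≈ 23.7 m³/d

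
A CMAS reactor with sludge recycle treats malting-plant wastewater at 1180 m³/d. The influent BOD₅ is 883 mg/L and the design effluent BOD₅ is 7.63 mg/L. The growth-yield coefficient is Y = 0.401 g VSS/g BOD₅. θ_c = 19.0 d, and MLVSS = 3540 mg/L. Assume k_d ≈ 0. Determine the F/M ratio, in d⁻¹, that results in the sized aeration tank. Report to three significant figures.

F/M ≈ 0.132 d⁻¹

Biomass mass balance (decay neglected): V·X = Y·Q·(S₀ − S)·θ_c, so V = 0.401 × 1180 × (883 − 7.63) × 19.0 / 3540 = 2223 m³.
Food-to-microorganism ratio F/M = Q S₀ / (V X) = 1180 × 883 / (2223 × 3540) = 0.1324 d⁻¹.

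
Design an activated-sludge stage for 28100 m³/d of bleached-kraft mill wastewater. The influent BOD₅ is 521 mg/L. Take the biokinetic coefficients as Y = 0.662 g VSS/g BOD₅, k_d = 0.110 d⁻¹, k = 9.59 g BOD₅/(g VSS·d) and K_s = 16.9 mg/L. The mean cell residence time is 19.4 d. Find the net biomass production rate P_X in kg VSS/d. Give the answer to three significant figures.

For a completely mixed reactor with recycle the Lawrence–McCarty relation gives S = K_s·(1 + k_d·θ_c) / [θ_c·(Y·k − k_d) − 1] = 16.9 × (1 + 0.110 × 19.4) / [19.4 × (0.662 × 9.59 − 0.110) − 1] = 52.96 / 120.0 = 0.4413 mg/L.
Observed yield with endogenous decay: Y_obs = Y / (1 + k_d·θ_c) = 0.662 / (1 + 0.110 × 19.4) = 0.662 / 3.134 = 0.2112 g VSS/g BOD₅.
ΔS = 521 − 0.441 = 520.6 mg/L, so the substrate removal rate is 28100 × 520.6/1000 = 14628 kg BOD₅/d.
Biomass produced: P_X = Y_obs·Q·ΔS = 0.2112 × 14628 ≈ 3090 kg VSS/d.

P_X ≈ 3090 kg VSS/d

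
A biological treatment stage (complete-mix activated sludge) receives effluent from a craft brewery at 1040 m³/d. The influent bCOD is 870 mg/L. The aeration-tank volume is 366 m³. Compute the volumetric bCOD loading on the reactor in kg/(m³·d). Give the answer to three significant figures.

L_v = Q S₀ / V = 1040 × 870 × 10⁻³ / 366.0 = 2.472 kg/(m³·d).

L_v ≈ 2.47 kg bCOD/(m³·d)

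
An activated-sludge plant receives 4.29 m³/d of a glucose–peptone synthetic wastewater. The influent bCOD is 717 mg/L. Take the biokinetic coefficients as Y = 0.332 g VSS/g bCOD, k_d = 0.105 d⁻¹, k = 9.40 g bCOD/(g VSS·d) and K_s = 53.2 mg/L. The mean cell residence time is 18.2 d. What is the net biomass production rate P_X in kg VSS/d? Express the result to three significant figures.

From the Monod/SRT balance for a CMAS, S = K_s·(1+k_d θ_c)/[θ_c·(Y k − k_d) − 1] = 53.2 × (1 + 0.105 × 18.2) / [18.2 × (0.332 × 9.40 − 0.105) − 1] = 154.9 / 53.89 = 2.874 mg/L.
Correct the yield for decay: Y_obs = Y/(1 + k_d θ_c) = 0.332 / (1 + 0.105 × 18.2) = 0.332 / 2.911 = 0.1141.
ΔS = 717 − 2.87 = 714.1 mg/L, so the substrate removal rate is 4.29 × 714.1/1000 = 3.064 kg bCOD/d.
Biomass produced: P_X = Y_obs·Q·ΔS = 0.1141 × 3.064 ≈ 0.3494 kg VSS/d.

P_X ≈ 0.349 kg VSS/d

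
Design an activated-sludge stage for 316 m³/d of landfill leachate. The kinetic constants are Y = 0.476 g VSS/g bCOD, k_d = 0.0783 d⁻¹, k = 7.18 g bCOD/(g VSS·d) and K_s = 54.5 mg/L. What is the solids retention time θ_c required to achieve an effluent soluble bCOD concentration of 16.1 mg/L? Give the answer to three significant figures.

θ_c ≈ 1.43 d

Specific growth rate at S = 16.1 mg/L: μ = YkS/(K_s+S) = 0.476·7.18·16.1/(54.5+16.1) = 0.7794 d⁻¹.
1/θ_c = 0.7794 − 0.0783 = 0.7011 d⁻¹, so θ_c = 1.426 d.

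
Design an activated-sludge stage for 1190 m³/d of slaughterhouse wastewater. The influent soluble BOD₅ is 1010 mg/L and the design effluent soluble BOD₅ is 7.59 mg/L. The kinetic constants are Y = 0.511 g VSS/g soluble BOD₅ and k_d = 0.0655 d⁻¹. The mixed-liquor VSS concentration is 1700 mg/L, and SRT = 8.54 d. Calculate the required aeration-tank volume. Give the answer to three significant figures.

Steady-state biomass mass balance: V·X·(1 + k_d·θ_c) = Y·Q·(S₀ − S)·θ_c, so V = 0.511 × 1190 × (1010 − 7.59) × 8.54 / [1700 × (1 + 0.0655 × 8.54)] = 5.21×10^6 / 2651 = 1964 m³.

V ≈ 1960 m³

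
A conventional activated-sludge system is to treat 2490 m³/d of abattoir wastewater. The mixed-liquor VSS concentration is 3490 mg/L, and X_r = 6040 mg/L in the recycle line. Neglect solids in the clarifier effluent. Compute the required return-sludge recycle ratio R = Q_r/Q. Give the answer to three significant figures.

R ≈ 1.37

Mass balance around the secondary clarifier (neglecting effluent solids): R = X / (X_r − X) = 3490 / (6040 − 3490) = 1.369.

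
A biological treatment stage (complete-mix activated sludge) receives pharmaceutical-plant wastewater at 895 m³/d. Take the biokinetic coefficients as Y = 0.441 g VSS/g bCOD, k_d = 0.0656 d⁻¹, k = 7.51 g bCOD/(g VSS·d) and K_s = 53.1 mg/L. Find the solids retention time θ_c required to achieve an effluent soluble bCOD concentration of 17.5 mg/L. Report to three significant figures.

From 1/θ_c = Y·k·S/(K_s + S) − k_d: Y·k·S/(K_s+S) = 0.441 × 7.51 × 17.5 / (53.1 + 17.5) = 0.8209 d⁻¹.
1/θ_c = 0.8209 − 0.0656 = 0.7553 d⁻¹, so θ_c = 1.324 d.

θ_c ≈ 1.32 d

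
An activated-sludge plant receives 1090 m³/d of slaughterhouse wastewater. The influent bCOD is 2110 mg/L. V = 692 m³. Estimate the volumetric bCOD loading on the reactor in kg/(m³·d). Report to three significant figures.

L_v = Q S₀ / V = 1090 × 2110 × 10⁻³ / 692.0 = 3.324 kg/(m³·d).

L_v ≈ 3.32 kg bCOD/(m³·d)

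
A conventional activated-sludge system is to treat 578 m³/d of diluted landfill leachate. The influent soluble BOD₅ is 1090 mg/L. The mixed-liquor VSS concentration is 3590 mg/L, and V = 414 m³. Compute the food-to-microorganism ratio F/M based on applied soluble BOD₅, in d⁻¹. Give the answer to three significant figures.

F/M ≈ 0.424 d⁻¹

F/M = applied load / biomass = Q·S₀/(V·X) = 578 × 1090 / (414.0 × 3590) = 0.4239 d⁻¹.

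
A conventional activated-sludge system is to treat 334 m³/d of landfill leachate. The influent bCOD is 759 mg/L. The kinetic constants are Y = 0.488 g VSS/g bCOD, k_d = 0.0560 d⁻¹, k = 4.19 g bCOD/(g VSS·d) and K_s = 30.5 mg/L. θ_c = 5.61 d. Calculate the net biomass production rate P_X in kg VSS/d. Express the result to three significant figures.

For a completely mixed reactor with recycle the Lawrence–McCarty relation gives S = K_s·(1 + k_d·θ_c) / [θ_c·(Y·k − k_d) − 1] = 30.5 × (1 + 0.0560 × 5.61) / [5.61 × (0.488 × 4.19 − 0.0560) − 1] = 40.08 / 10.16 = 3.946 mg/L.
Y_obs = Y / (1 + k_d θ_c) = 0.488 / (1 + 0.0560 × 5.61) = 0.488 / 1.314 = 0.3713.
Q·(S₀ − S) = 334 × (759 − 3.95) × 10⁻³ = 252.2 kg/d removed.
Biomass produced: P_X = Y_obs·Q·ΔS = 0.3713 × 252.2 ≈ 93.65 kg VSS/d.

P_X ≈ 93.6 kg VSS/d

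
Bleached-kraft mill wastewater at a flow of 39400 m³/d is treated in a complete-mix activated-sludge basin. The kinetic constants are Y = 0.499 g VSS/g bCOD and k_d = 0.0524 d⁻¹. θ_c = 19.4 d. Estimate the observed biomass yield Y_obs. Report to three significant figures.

Y_obs ≈ 0.247 g VSS/g bCOD

Correct the yield for decay: Y_obs = Y/(1 + k_d θ_c) = 0.499 / (1 + 0.0524 × 19.4) = 0.499 / 2.017 = 0.2475.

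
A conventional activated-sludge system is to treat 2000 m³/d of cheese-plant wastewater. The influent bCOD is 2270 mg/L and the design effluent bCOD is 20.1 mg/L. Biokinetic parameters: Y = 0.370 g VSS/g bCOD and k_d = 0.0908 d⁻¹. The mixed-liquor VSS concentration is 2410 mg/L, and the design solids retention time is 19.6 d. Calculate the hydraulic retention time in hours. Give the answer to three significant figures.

τ ≈ 58.5 h

Rearranging the biomass balance for a CMAS with decay, V = Y·Q·ΔS·θ_c / [X·(1+k_d θ_c)] = 0.370 × 2000 × (2270 − 20.1) × 19.6 / [2410 × (1 + 0.0908 × 19.6)] = 3.26×10^7 / 6699 = 4871 m³.
Hydraulic retention time τ = V/Q = 4871 / 2000 = 2.436 d = 58.45 h.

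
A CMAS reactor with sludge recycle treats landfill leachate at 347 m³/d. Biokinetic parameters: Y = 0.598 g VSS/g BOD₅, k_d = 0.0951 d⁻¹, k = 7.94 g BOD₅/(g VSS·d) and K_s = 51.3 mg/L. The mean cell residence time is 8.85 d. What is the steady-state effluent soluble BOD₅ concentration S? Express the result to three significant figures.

S ≈ 2.35 mg/L

From the Monod/SRT balance for a CMAS, S = K_s·(1+k_d θ_c)/[θ_c·(Y k − k_d) − 1] = 51.3 × (1 + 0.0951 × 8.85) / [8.85 × (0.598 × 7.94 − 0.0951) − 1] = 94.48 / 40.18 = 2.351 mg/L.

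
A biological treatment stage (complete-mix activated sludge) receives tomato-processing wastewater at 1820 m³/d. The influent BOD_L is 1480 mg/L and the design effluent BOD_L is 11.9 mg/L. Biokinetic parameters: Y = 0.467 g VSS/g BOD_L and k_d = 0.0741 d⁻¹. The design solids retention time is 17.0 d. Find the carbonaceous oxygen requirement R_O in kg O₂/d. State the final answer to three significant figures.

R_O ≈ 1890 kg O₂/d

Observed yield with endogenous decay: Y_obs = Y / (1 + k_d·θ_c) = 0.467 / (1 + 0.0741 × 17.0) = 0.467 / 2.260 = 0.2067 g VSS/g BOD_L.
Q·(S₀ − S) = 1820 × (1480 − 11.9) × 10⁻³ = 2672 kg/d removed.
Net sludge production P_X = 0.2067 × 2672 = 552.2 kg VSS/d.
R_O = Q·ΔS − 1.42 P_X = 2672 − 784.1 = 1888 kg O₂/d.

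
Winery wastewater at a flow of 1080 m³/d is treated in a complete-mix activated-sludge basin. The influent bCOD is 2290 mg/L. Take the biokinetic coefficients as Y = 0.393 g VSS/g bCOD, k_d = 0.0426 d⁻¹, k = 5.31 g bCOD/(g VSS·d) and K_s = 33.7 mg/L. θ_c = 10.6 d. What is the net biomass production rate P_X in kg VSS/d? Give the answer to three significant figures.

From the Monod/SRT balance for a CMAS, S = K_s·(1+k_d θ_c)/[θ_c·(Y k − k_d) − 1] = 33.7 × (1 + 0.0426 × 10.6) / [10.6 × (0.393 × 5.31 − 0.0426) − 1] = 48.92 / 20.67 = 2.367 mg/L.
The observed yield is Y_obs = Y/(1 + k_d·θ_c) = 0.393 / (1 + 0.0426 × 10.6) = 0.393 / 1.452 = 0.2707 g VSS per g bCOD removed.
ΔS = 2290 − 2.37 = 2288 mg/L, so the substrate removal rate is 1080 × 2288/1000 = 2471 kg bCOD/d.
Net biomass production P_X = Y_obs × Q·(S₀ − S) = 0.2707 × 2471 = 668.9 kg VSS/d.

P_X ≈ 669 kg VSS/d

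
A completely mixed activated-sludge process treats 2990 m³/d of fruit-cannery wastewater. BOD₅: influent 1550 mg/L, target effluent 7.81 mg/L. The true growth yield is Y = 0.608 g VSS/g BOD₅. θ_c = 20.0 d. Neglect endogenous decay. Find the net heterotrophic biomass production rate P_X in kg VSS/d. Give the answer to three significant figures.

No decay correction is needed, so Y_obs = Y = 0.608.
Substrate removed = Q·(S₀ − S) = 2990 m³/d × (1550 − 7.81) g/m³ = 4.61×10^6 g/d = 4611 kg/d.
P_X = Y_obs · Q(S₀ − S) = 0.6080 × 4611 = 2804 kg VSS/d.

P_X ≈ 2800 kg VSS/d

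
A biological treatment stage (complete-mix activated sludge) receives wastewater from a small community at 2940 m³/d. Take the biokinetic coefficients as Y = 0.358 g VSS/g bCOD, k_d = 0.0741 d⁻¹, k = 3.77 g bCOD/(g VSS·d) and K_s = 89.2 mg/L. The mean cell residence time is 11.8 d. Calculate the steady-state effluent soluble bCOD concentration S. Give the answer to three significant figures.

S ≈ 11.9 mg/L

From the Monod/SRT balance for a CMAS, S = K_s·(1+k_d θ_c)/[θ_c·(Y k − k_d) − 1] = 89.2 × (1 + 0.0741 × 11.8) / [11.8 × (0.358 × 3.77 − 0.0741) − 1] = 167.2 / 14.05 = 11.90 mg/L.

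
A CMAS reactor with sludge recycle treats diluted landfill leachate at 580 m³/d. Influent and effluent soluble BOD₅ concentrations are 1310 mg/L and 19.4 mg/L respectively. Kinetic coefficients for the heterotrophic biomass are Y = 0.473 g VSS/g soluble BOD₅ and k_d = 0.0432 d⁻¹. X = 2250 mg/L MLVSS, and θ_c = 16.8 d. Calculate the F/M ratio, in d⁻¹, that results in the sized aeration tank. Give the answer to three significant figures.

Steady-state biomass mass balance: V·X·(1 + k_d·θ_c) = Y·Q·(S₀ − S)·θ_c, so V = 0.473 × 580 × (1310 − 19.4) × 16.8 / [2250 × (1 + 0.0432 × 16.8)] = 5.95×10^6 / 3883 = 1532 m³.
F/M = Q·S₀ / (V·X) = 580 × 1310 / (1532 × 2250) = 0.2204 g soluble BOD₅·(g VSS·d)⁻¹.

F/M ≈ 0.220 d⁻¹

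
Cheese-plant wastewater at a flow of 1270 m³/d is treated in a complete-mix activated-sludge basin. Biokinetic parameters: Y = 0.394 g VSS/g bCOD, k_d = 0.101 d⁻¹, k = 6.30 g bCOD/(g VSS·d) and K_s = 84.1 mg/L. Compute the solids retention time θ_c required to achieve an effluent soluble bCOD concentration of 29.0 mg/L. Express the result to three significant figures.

From 1/θ_c = Y·k·S/(K_s + S) − k_d: Y·k·S/(K_s+S) = 0.394 × 6.30 × 29.0 / (84.1 + 29.0) = 0.6365 d⁻¹.
θ_c = 1/(μ − k_d) = 1/(0.6365 − 0.101) = 1/0.5355 = 1.868 d.

θ_c ≈ 1.87 d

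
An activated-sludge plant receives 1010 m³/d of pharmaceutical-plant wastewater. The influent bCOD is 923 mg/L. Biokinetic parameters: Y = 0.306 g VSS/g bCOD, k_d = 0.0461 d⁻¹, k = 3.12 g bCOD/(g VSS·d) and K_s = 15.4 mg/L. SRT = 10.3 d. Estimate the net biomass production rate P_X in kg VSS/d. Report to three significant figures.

P_X ≈ 193 kg VSS/d

From the Monod/SRT balance for a CMAS, S = K_s·(1+k_d θ_c)/[θ_c·(Y k − k_d) − 1] = 15.4 × (1 + 0.0461 × 10.3) / [10.3 × (0.306 × 3.12 − 0.0461) − 1] = 22.71 / 8.359 = 2.717 mg/L.
Correct the yield for decay: Y_obs = Y/(1 + k_d θ_c) = 0.306 / (1 + 0.0461 × 10.3) = 0.306 / 1.475 = 0.2075.
Mass of bCOD removed per day: Q(S₀ − S) = 1010 × 920.3 g/m³ = 929.5 kg/d.
P_X = Y_obs · Q(S₀ − S) = 0.2075 × 929.5 = 192.9 kg VSS/d.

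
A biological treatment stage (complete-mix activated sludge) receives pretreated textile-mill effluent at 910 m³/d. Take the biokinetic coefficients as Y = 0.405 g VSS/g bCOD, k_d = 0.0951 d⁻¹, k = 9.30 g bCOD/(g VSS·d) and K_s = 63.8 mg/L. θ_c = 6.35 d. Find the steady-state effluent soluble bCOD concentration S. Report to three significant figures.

S ≈ 4.59 mg/L

Effluent substrate depends only on kinetics and SRT: S = K_s(1 + k_d θ_c) / [θ_c(Yk − k_d) − 1] = 63.8 × (1 + 0.0951 × 6.35) / [6.35 × (0.405 × 9.30 − 0.0951) − 1] = 102.3 / 22.31 = 4.586 mg/L.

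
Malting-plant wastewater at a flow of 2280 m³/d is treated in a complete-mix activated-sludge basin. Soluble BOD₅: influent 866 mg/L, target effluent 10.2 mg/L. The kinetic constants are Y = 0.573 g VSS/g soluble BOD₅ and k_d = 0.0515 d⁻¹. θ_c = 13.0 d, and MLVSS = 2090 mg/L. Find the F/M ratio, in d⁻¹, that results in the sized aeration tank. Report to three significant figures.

F/M ≈ 0.227 d⁻¹

Steady-state biomass mass balance: V·X·(1 + k_d·θ_c) = Y·Q·(S₀ − S)·θ_c, so V = 0.573 × 2280 × (866 − 10.2) × 13.0 / [2090 × (1 + 0.0515 × 13.0)] = 1.45×10^7 / 3489 = 4166 m³.
F/M = Q·S₀ / (V·X) = 2280 × 866 / (4166 × 2090) = 0.2268 g soluble BOD₅·(g VSS·d)⁻¹.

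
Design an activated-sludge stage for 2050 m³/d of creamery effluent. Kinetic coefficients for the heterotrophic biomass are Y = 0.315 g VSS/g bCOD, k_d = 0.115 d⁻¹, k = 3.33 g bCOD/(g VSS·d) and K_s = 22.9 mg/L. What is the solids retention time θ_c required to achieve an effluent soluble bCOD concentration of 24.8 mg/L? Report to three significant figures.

Specific growth rate at S = 24.8 mg/L: μ = YkS/(K_s+S) = 0.315·3.33·24.8/(22.9+24.8) = 0.5454 d⁻¹.
Then 1/θ_c = μ − k_d = 0.5454 − 0.115 = 0.4304 d⁻¹, giving θ_c = 2.324 d.

θ_c ≈ 2.32 d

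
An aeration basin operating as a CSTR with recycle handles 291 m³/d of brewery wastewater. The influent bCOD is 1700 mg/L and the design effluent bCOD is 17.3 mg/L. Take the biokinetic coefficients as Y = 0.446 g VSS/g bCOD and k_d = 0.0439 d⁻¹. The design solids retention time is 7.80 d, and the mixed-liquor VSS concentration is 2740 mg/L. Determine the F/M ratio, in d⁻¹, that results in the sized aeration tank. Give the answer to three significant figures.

From the SRT design equation V = Y Q (S₀−S) θ_c / [X (1 + k_d θ_c)] = 0.446 × 291 × (1700 − 17.3) × 7.80 / [2740 × (1 + 0.0439 × 7.80)] = 1.7×10^6 / 3678 = 463.1 m³.
F/M = Q·S₀ / (V·X) = 291 × 1700 / (463.1 × 2740) = 0.3899 g bCOD·(g VSS·d)⁻¹.

F/M ≈ 0.390 d⁻¹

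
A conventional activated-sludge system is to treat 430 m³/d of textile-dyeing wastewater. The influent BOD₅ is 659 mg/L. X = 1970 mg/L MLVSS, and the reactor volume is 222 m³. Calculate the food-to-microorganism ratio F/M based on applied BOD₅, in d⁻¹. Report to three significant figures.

F/M ≈ 0.648 d⁻¹

Food-to-microorganism ratio F/M = Q S₀ / (V X) = 430 × 659 / (222.0 × 1970) = 0.6479 d⁻¹.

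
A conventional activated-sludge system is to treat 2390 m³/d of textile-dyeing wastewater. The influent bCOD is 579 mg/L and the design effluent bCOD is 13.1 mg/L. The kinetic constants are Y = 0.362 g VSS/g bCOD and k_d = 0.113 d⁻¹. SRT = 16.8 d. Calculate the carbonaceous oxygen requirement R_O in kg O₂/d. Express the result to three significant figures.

Correct the yield for decay: Y_obs = Y/(1 + k_d θ_c) = 0.362 / (1 + 0.113 × 16.8) = 0.362 / 2.898 = 0.1249.
Q·(S₀ − S) = 2390 × (579 − 13.1) × 10⁻³ = 1353 kg/d removed.
P_X = Y_obs·Q·(S₀ − S) = 0.1249 × 1353 = 168.9 kg VSS/d.
Carbonaceous O₂ demand = substrate oxidised − cell-mass equivalent = 1353 − 1.42 × 168.9 = 1113 kg O₂/d.

R_O ≈ 1110 kg O₂/d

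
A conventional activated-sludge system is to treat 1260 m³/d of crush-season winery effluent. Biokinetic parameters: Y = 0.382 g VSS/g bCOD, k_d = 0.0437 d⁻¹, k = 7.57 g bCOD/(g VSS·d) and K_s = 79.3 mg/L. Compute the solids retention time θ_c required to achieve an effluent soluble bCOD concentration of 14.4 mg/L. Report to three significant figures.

θ_c ≈ 2.50 d

From 1/θ_c = Y·k·S/(K_s + S) − k_d: Y·k·S/(K_s+S) = 0.382 × 7.57 × 14.4 / (79.3 + 14.4) = 0.4444 d⁻¹.
Then 1/θ_c = μ − k_d = 0.4444 − 0.0437 = 0.4007 d⁻¹, giving θ_c = 2.496 d.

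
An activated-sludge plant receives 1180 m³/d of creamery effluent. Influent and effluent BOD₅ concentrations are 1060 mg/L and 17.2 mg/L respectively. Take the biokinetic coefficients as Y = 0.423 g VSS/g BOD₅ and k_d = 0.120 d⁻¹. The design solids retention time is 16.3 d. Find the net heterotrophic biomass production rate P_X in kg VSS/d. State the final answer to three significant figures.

P_X ≈ 176 kg VSS/d

The observed yield is Y_obs = Y/(1 + k_d·θ_c) = 0.423 / (1 + 0.120 × 16.3) = 0.423 / 2.956 = 0.1431 g VSS per g BOD₅ removed.
Mass of BOD₅ removed per day: Q(S₀ − S) = 1180 × 1043 g/m³ = 1231 kg/d.
Biomass produced: P_X = Y_obs·Q·ΔS = 0.1431 × 1231 ≈ 176.1 kg VSS/d.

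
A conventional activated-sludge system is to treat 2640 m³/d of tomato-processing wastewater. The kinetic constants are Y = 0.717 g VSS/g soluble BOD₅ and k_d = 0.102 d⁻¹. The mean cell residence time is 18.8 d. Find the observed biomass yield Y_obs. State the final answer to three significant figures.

Y_obs ≈ 0.246 g VSS/g soluble BOD₅

Y_obs = Y / (1 + k_d θ_c) = 0.717 / (1 + 0.102 × 18.8) = 0.717 / 2.918 = 0.2457.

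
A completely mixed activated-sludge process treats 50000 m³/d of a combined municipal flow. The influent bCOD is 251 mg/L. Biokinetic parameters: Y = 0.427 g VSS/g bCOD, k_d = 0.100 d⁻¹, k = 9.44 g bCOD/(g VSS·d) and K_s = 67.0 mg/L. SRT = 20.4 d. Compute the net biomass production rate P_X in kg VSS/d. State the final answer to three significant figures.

For a completely mixed reactor with recycle the Lawrence–McCarty relation gives S = K_s·(1 + k_d·θ_c) / [θ_c·(Y·k − k_d) − 1] = 67.0 × (1 + 0.100 × 20.4) / [20.4 × (0.427 × 9.44 − 0.100) − 1] = 203.7 / 79.19 = 2.572 mg/L.
Observed yield with endogenous decay: Y_obs = Y / (1 + k_d·θ_c) = 0.427 / (1 + 0.100 × 20.4) = 0.427 / 3.040 = 0.1405 g VSS/g bCOD.
Q·(S₀ − S) = 50000 × (251 − 2.57) × 10⁻³ = 12422 kg/d removed.
So the net sludge growth is P_X = 0.1405 × 12422 = 1745 kg VSS/d.

P_X ≈ 1740 kg VSS/d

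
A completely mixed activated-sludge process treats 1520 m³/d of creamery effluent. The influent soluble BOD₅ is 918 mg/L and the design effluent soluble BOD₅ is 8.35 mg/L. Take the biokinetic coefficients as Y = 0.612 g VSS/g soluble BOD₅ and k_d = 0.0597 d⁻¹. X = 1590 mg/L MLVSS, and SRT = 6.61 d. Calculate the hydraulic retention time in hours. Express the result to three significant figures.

Steady-state biomass mass balance: V·X·(1 + k_d·θ_c) = Y·Q·(S₀ − S)·θ_c, so V = 0.612 × 1520 × (918 − 8.35) × 6.61 / [1590 × (1 + 0.0597 × 6.61)] = 5.59×10^6 / 2217 = 2522 m³.
τ = V/Q = 2522/1520 = 1.659 d, or 39.83 h.

τ ≈ 39.8 h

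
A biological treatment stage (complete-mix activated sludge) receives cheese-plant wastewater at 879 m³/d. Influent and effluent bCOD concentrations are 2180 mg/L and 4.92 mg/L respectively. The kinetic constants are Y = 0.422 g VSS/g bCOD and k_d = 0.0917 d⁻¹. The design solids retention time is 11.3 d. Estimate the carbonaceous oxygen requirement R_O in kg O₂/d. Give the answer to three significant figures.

R_O ≈ 1350 kg O₂/d

Correct the yield for decay: Y_obs = Y/(1 + k_d θ_c) = 0.422 / (1 + 0.0917 × 11.3) = 0.422 / 2.036 = 0.2072.
Mass of bCOD removed per day: Q(S₀ − S) = 879 × 2175 g/m³ = 1912 kg/d.
P_X = Y_obs·Q·(S₀ − S) = 0.2072 × 1912 = 396.2 kg VSS/d.
Carbonaceous O₂ demand = substrate oxidised − cell-mass equivalent = 1912 − 1.42 × 396.2 = 1349 kg O₂/d.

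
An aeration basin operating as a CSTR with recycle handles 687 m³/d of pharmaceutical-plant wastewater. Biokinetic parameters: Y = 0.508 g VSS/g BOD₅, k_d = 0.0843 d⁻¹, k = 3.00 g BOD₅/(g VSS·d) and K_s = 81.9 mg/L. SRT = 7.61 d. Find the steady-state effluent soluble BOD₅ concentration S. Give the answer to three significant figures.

For a completely mixed reactor with recycle the Lawrence–McCarty relation gives S = K_s·(1 + k_d·θ_c) / [θ_c·(Y·k − k_d) − 1] = 81.9 × (1 + 0.0843 × 7.61) / [7.61 × (0.508 × 3.00 − 0.0843) − 1] = 134.4 / 9.956 = 13.50 mg/L.

S ≈ 13.5 mg/L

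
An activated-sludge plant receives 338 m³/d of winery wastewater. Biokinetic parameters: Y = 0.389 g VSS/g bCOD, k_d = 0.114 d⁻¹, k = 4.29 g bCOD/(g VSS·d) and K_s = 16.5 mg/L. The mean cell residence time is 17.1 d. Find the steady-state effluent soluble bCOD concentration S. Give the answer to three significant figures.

S ≈ 1.90 mg/L

From the Monod/SRT balance for a CMAS, S = K_s·(1+k_d θ_c)/[θ_c·(Y k − k_d) − 1] = 16.5 × (1 + 0.114 × 17.1) / [17.1 × (0.389 × 4.29 − 0.114) − 1] = 48.67 / 25.59 = 1.902 mg/L.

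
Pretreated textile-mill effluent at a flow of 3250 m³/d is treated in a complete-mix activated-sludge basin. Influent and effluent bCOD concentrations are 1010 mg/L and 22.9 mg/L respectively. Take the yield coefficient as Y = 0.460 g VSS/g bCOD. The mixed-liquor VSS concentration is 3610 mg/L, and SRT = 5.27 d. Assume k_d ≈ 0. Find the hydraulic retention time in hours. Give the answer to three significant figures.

With k_d = 0 the design equation reduces to V = Y Q (S₀−S) θ_c / X = 0.460 × 3250 × (1010 − 22.9) × 5.27 / 3610 = 2154 m³.
τ = V/Q = 2154/3250 = 0.6629 d, or 15.91 h.

τ ≈ 15.9 h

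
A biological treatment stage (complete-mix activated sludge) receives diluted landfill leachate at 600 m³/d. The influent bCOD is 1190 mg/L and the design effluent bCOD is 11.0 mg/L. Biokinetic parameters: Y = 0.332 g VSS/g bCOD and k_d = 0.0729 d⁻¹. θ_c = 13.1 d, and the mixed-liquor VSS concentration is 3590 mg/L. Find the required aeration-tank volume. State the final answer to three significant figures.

From the SRT design equation V = Y Q (S₀−S) θ_c / [X (1 + k_d θ_c)] = 0.332 × 600 × (1190 − 11.0) × 13.1 / [3590 × (1 + 0.0729 × 13.1)] = 3.08×10^6 / 7018 = 438.4 m³.

V ≈ 438 m³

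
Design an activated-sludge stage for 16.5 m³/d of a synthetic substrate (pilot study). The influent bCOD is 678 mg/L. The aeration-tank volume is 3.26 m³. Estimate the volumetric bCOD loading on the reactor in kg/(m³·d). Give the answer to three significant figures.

L_v ≈ 3.43 kg bCOD/(m³·d)

L_v = Q S₀ / V = 16.5 × 678 × 10⁻³ / 3.260 = 3.432 kg/(m³·d).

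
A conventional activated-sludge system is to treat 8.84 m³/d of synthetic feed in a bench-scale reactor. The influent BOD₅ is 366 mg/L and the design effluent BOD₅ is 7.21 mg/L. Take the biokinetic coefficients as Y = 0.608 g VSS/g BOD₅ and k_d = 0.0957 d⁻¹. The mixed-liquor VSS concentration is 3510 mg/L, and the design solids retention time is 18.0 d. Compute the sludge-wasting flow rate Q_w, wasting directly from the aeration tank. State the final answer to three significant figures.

Q_w ≈ 0.202 m³/d

Steady-state biomass mass balance: V·X·(1 + k_d·θ_c) = Y·Q·(S₀ − S)·θ_c, so V = 0.608 × 8.84 × (366 − 7.21) × 18.0 / [3510 × (1 + 0.0957 × 18.0)] = 3.47×10^4 / 9556 = 3.632 m³.
For wasting at MLVSS concentration, Q_w = V/θ_c = 3.632/18.0 = 0.2018 m³/d.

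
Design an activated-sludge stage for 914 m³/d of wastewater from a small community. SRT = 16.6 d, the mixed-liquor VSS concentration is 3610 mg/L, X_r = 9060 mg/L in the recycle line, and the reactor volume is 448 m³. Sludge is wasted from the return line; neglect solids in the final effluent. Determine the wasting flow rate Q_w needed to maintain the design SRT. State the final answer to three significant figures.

Q_w ≈ 10.8 m³/d

Q_w = (V·X)/(θ_c X_r) = 448.0 × 3610 / (16.6 × 9060) = 10.75 m³/d.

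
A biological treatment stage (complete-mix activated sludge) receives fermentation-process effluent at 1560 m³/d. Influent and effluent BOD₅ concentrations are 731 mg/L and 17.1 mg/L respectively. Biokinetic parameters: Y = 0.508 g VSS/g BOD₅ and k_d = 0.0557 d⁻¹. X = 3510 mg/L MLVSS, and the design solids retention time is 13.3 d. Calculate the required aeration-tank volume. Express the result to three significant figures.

From the SRT design equation V = Y Q (S₀−S) θ_c / [X (1 + k_d θ_c)] = 0.508 × 1560 × (731 − 17.1) × 13.3 / [3510 × (1 + 0.0557 × 13.3)] = 7.52×10^6 / 6110 = 1231 m³.

V ≈ 1230 m³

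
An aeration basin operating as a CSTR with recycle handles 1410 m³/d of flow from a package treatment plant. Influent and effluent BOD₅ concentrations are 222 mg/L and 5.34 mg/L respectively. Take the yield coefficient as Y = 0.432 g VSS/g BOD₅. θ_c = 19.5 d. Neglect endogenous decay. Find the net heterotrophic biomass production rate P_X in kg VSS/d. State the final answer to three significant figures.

With endogenous decay neglected, the observed yield equals the true yield: Y_obs = Y = 0.432 g VSS/g BOD₅.
Mass of BOD₅ removed per day: Q(S₀ − S) = 1410 × 216.7 g/m³ = 305.5 kg/d.
P_X = Y_obs · Q(S₀ − S) = 0.4320 × 305.5 = 132.0 kg VSS/d.

P_X ≈ 132 kg VSS/d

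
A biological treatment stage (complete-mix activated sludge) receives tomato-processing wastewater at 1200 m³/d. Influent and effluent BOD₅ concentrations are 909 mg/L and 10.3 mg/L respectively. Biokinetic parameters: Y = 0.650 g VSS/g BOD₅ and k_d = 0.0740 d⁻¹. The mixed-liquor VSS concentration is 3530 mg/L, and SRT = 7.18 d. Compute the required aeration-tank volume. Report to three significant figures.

V ≈ 931 m³

Rearranging the biomass balance for a CMAS with decay, V = Y·Q·ΔS·θ_c / [X·(1+k_d θ_c)] = 0.650 × 1200 × (909 − 10.3) × 7.18 / [3530 × (1 + 0.0740 × 7.18)] = 5.03×10^6 / 5406 = 931.1 m³.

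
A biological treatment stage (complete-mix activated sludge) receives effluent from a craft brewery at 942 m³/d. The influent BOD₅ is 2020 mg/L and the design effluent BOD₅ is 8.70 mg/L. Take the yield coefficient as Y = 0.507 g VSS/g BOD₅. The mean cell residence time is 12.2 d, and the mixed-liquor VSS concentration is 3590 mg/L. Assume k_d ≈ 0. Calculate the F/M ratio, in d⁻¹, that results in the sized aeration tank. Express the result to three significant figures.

F/M ≈ 0.162 d⁻¹

With k_d = 0 the design equation reduces to V = Y Q (S₀−S) θ_c / X = 0.507 × 942 × (2020 − 8.70) × 12.2 / 3590 = 3264 m³.
Food-to-microorganism ratio F/M = Q S₀ / (V X) = 942 × 2020 / (3264 × 3590) = 0.1624 d⁻¹.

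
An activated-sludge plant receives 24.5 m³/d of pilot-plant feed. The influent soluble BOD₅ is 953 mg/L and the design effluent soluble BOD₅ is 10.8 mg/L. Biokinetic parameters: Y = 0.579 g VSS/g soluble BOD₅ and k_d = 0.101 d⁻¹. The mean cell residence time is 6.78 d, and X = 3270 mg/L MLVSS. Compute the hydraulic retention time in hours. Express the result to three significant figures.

τ ≈ 16.1 h

Steady-state biomass mass balance: V·X·(1 + k_d·θ_c) = Y·Q·(S₀ − S)·θ_c, so V = 0.579 × 24.5 × (953 − 10.8) × 6.78 / [3270 × (1 + 0.101 × 6.78)] = 9.06×10^4 / 5509 = 16.45 m³.
HRT = V/Q = 16.45 m³ / 24.5 m³·d⁻¹ = 0.6714 d × 24 = 16.11 h.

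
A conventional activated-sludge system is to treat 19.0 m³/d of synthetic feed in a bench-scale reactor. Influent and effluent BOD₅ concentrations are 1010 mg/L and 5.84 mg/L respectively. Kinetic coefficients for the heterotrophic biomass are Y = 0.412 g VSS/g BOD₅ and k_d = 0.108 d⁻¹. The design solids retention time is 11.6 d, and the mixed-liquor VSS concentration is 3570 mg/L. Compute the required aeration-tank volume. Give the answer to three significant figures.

V ≈ 11.3 m³

Steady-state biomass mass balance: V·X·(1 + k_d·θ_c) = Y·Q·(S₀ − S)·θ_c, so V = 0.412 × 19.0 × (1010 − 5.84) × 11.6 / [3570 × (1 + 0.108 × 11.6)] = 9.12×10^4 / 8042 = 11.34 m³.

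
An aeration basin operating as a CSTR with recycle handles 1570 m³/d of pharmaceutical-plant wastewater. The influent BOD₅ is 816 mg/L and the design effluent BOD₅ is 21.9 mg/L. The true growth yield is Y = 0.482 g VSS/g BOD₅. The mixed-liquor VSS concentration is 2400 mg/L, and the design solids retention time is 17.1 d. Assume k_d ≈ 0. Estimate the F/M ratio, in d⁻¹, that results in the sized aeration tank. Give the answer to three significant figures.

V·X = Y·Q·ΔS·θ_c gives V = 0.482 × 1570 × (816 − 21.9) × 17.1 / 2400 = 4282 m³.
F/M = Q·S₀ / (V·X) = 1570 × 816 / (4282 × 2400) = 0.1247 g BOD₅·(g VSS·d)⁻¹.

F/M ≈ 0.125 d⁻¹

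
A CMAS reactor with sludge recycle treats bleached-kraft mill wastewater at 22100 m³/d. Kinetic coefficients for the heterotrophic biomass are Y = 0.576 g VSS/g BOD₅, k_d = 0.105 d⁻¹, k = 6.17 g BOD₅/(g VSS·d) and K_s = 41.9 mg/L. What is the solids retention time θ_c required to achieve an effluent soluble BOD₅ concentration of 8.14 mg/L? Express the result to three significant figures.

From 1/θ_c = Y·k·S/(K_s + S) − k_d: Y·k·S/(K_s+S) = 0.576 × 6.17 × 8.14 / (41.9 + 8.14) = 0.5781 d⁻¹.
θ_c = 1/(μ − k_d) = 1/(0.5781 − 0.105) = 1/0.4731 = 2.114 d.

θ_c ≈ 2.11 d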